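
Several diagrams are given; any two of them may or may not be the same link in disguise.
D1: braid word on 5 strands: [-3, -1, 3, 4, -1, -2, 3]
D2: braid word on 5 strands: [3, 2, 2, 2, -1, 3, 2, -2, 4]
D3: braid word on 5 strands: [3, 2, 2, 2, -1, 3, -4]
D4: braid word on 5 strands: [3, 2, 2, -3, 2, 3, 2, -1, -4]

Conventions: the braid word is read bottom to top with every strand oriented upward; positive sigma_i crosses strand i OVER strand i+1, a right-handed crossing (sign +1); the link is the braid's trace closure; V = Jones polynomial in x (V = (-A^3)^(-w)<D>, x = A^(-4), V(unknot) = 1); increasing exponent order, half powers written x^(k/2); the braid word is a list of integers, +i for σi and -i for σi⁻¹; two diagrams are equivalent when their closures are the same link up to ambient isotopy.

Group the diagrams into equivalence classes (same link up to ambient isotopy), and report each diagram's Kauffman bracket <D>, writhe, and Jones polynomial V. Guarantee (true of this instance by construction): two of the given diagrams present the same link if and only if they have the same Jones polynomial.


equivalence classes: {D1} | {D2, D3, D4}
D1 (bracket A^-1 + A^7; 7 crossings at w = -1): V = -x^(-5/2) - x^(-1/2)
V(D2) = -x^(3/2) - 2x^(7/2) + x^(9/2) - x^(11/2) + x^(13/2)  [9 crossings, <D> = -A^-11 + A^-7 - A^-3 + 2A + A^9, w = +5]
V(D3) = -x^(3/2) - 2x^(7/2) + x^(9/2) - x^(11/2) + x^(13/2)  (w +3, c 7, <D> = -A^-17 + A^-13 - A^-9 + 2A^-5 + A^3)
V(D4) = -x^(3/2) - 2x^(7/2) + x^(9/2) - x^(11/2) + x^(13/2)  (w +3, c 9, <D> = -A^-17 + A^-13 - A^-9 + 2A^-5 + A^3)
key observation: 2 values of V(x) split the 4 diagrams


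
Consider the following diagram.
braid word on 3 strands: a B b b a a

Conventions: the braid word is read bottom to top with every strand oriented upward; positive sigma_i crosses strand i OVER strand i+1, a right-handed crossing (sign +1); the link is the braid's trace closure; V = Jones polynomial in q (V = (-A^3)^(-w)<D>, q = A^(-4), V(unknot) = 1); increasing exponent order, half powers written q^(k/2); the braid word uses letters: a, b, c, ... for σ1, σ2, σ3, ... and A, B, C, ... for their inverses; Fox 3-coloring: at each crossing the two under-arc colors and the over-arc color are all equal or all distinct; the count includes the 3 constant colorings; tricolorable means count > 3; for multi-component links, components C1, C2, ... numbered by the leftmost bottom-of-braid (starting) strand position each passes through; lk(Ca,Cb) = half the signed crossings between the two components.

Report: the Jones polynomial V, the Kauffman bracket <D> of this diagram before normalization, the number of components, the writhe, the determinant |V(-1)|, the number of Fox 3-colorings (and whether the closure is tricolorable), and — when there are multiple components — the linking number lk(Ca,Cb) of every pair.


V = q + q^3 - q^4
<D> = -A^-4 + 1 + A^8 (w = +4)
1 component over 6 crossings, w = +4
9 Fox colorings among 3^6, |V(-1)| = 3: tricolorable
why: |V(-1)| = 3: so tricolorable, since 3 divides 3


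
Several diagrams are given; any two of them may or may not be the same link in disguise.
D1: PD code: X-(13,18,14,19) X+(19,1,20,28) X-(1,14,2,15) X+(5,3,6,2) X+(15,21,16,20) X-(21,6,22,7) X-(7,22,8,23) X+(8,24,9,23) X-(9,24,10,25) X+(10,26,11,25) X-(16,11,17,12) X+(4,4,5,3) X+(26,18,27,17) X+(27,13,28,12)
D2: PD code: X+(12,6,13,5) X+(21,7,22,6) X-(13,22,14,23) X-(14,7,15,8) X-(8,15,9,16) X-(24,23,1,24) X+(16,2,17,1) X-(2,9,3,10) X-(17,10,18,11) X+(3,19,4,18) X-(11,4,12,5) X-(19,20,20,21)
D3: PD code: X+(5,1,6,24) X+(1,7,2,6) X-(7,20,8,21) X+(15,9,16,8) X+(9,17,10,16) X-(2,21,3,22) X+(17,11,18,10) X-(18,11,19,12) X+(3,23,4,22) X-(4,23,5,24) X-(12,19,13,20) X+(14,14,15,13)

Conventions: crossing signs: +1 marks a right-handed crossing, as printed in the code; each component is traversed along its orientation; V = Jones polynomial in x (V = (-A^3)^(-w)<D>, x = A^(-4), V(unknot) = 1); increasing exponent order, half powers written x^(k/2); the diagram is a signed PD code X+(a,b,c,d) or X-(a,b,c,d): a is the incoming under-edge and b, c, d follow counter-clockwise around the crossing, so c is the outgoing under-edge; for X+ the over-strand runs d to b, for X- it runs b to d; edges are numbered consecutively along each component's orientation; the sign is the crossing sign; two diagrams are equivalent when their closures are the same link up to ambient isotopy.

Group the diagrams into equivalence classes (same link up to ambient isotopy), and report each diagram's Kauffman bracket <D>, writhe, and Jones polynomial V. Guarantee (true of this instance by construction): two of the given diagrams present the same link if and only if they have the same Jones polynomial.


grouping into links: {D1} | {D2} | {D3}
V(D1) = -x^-3 + 2x^-2 - 2x^-1 + 3 - 2x + 2x^2 - x^3  (w +2, c 14, <D> = -A^-6 + 2A^-2 - 2A^2 + 3A^6 - 2A^10 + 2A^14 - A^18)
V(D2) = -x^-5 + x^-4 - x^-3 + 2x^-2 - x^-1 + 2 - x  (w -4, c 12, <D> = -A^-16 + 2A^-12 - A^-8 + 2A^-4 - 1 + A^4 - A^8)
V(D3) = 1  (w +2, c 12, <D> = A^6)
key observation: V(x) takes 3 values over 3 diagrams, fixing the grouping


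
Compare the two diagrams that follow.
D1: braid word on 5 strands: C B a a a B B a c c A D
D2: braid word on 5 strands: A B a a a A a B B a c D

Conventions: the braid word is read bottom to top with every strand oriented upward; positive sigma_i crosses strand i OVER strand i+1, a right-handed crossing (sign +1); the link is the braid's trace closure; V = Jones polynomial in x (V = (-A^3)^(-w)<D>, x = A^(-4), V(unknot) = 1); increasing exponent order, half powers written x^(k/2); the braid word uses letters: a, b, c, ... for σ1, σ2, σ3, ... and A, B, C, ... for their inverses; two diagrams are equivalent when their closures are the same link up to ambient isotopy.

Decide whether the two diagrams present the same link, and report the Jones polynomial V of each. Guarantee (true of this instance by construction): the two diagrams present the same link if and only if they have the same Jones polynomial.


same link: yes
V(D1) = -x^-3 + x^-2 - x^-1 + 3 - x + x^2 - x^3  [12 crossings, <D> = -A^-12 + A^-8 - A^-4 + 3 - A^4 + A^8 - A^12, w = 0]
V(D2) = -x^-3 + x^-2 - x^-1 + 3 - x + x^2 - x^3  [12 crossings, <D> = -A^-12 + A^-8 - A^-4 + 3 - A^4 + A^8 - A^12, w = 0]
insight: one V(x) for all 2 diagrams — one class (guaranteed)


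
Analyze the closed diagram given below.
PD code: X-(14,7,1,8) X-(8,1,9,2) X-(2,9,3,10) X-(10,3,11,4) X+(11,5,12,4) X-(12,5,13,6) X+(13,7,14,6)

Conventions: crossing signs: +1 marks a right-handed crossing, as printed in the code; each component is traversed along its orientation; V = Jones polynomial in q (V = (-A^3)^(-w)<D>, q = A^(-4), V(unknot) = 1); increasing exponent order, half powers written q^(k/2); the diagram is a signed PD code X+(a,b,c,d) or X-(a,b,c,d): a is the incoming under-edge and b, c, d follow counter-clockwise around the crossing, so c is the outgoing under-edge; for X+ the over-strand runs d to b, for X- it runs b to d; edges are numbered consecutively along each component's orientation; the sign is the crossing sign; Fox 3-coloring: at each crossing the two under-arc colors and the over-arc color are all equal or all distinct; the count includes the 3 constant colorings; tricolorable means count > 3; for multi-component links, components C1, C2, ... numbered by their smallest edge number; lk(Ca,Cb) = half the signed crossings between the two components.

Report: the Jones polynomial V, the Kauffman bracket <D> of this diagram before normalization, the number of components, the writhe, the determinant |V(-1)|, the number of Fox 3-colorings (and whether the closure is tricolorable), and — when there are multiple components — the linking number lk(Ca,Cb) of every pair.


V = -q^-4 + q^-3 + q^-1
<D> = -A^-5 - A^3 + A^7 (w = -3)
1 component over 7 crossings, w = -3
9 Fox colorings among 3^7, |V(-1)| = 3: tricolorable
why: V spans 3 powers of q: at least 3 crossings in any diagram


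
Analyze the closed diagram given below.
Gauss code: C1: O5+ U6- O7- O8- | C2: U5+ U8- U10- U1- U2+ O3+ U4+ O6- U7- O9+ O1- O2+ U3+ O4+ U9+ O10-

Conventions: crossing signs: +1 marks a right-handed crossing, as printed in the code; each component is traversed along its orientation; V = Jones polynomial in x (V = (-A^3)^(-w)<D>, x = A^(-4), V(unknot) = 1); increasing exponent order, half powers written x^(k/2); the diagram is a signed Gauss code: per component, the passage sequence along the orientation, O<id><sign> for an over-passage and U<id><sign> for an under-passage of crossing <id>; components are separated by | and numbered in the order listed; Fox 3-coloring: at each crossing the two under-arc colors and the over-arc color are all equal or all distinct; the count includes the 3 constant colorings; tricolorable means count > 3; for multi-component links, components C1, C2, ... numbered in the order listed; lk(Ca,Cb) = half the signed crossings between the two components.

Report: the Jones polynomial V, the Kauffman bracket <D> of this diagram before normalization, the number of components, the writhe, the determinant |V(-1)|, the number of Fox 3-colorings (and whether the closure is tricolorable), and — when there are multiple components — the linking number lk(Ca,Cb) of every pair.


V(x) = -x^(-3/2) - 2x^(1/2) + x^(3/2) - x^(5/2) + x^(7/2)
bracket: A^-14 - A^-10 + A^-6 - 2A^-2 - A^6, w = 0
2 components, writhe 0, over 10 crossings
lk(C1,C2) = -1
det 6, colorings 9 of 3^10 — tricolorable
observation: span 5 respects span(V) <= c + mu - 1 = 11 for this 2-component diagram


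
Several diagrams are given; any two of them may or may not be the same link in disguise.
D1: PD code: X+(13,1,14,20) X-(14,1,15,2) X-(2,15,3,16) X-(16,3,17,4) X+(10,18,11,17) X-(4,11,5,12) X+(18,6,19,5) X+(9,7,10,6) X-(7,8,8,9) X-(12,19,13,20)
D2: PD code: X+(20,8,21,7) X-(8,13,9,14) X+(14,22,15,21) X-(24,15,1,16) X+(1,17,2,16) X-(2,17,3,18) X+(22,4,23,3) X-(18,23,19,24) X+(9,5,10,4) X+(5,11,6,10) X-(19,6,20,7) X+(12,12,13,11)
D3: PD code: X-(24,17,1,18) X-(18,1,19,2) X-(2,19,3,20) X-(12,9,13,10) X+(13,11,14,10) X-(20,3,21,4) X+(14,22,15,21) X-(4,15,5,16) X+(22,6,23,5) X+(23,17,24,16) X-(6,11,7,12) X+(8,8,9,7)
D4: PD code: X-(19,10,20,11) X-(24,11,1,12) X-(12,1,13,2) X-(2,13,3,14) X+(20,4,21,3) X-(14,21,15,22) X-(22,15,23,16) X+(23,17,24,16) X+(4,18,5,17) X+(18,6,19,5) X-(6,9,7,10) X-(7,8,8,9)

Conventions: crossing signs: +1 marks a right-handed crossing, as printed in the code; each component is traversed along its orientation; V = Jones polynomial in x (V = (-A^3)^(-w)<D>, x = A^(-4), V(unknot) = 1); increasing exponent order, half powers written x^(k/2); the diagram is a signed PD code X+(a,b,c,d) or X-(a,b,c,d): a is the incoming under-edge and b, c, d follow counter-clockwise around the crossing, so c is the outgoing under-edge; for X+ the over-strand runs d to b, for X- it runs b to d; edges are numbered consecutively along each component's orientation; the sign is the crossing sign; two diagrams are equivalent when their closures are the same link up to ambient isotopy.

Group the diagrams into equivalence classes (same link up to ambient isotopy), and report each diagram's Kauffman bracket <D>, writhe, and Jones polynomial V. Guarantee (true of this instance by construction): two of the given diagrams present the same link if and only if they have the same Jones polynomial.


classes: {D1, D3, D4} | {D2}
V(D1) = x^-5 - 2x^-4 + 2x^-3 - 2x^-2 + 2x^-1 - 1 + x  [10 crossings, <D> = A^-10 - A^-6 + 2A^-2 - 2A^2 + 2A^6 - 2A^10 + A^14, w = -2]
D2 (bracket A^-2 - A^2 + A^6 - A^10 + A^14; 12 crossings at w = +2): V = x^-2 - x^-1 + 1 - x + x^2
V(D3) = x^-5 - 2x^-4 + 2x^-3 - 2x^-2 + 2x^-1 - 1 + x  [12 crossings, <D> = A^-10 - A^-6 + 2A^-2 - 2A^2 + 2A^6 - 2A^10 + A^14, w = -2]
V(D4) = x^-5 - 2x^-4 + 2x^-3 - 2x^-2 + 2x^-1 - 1 + x  (w -4, c 12, <D> = A^-16 - A^-12 + 2A^-8 - 2A^-4 + 2 - 2A^4 + A^8)
note: V(x) takes 2 values over 4 diagrams, fixing the grouping


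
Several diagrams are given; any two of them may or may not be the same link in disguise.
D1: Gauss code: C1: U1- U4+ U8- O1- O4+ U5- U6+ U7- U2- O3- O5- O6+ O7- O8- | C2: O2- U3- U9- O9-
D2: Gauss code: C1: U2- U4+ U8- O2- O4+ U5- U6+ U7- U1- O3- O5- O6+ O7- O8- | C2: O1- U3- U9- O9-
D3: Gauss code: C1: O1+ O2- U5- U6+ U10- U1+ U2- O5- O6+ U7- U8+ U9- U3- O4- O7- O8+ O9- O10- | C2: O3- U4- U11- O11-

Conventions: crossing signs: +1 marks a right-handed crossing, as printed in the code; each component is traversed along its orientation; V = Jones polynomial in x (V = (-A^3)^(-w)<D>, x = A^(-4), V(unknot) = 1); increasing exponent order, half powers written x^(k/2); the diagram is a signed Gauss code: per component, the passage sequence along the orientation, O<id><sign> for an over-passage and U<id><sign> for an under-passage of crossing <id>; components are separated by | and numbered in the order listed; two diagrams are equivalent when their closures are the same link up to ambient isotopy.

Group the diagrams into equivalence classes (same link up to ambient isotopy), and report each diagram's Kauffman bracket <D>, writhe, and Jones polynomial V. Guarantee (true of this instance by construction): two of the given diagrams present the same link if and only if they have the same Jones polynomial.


classes: {D1, D2, D3}
V(D1) = -x^(-5/2) - x^(-1/2)  [9 crossings, <D> = A^-13 + A^-5, w = -5]
V(D2) = -x^(-5/2) - x^(-1/2)  (w -5, c 9, <D> = A^-13 + A^-5)
D3 (bracket A^-13 + A^-5; 11 crossings at w = -5): V = -x^(-5/2) - x^(-1/2)
note: one V(x) for all 3 diagrams — one class (guaranteed)


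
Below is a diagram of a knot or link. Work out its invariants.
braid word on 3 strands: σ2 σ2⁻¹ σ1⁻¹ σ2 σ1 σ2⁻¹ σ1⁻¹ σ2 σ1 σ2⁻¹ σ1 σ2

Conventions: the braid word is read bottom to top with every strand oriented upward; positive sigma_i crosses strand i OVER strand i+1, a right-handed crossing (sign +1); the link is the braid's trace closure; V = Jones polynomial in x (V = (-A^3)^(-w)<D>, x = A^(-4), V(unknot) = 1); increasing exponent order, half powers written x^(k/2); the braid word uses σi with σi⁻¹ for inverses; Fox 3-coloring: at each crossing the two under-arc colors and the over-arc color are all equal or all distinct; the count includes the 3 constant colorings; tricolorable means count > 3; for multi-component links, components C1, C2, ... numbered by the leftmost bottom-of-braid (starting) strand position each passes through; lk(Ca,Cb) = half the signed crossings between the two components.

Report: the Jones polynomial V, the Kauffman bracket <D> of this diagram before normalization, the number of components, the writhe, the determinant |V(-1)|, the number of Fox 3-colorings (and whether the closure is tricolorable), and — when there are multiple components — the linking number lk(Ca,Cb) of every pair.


V = -x^-1 + 2 - x + 2x^2 - x^3 + x^4 - x^5
<D> = -A^-14 + A^-10 - A^-6 + 2A^-2 - A^2 + 2A^6 - A^10 (w = +2)
1 component over 12 crossings, w = +2
9 Fox colorings among 3^12, |V(-1)| = 9: tricolorable
why: det 9 = |V(-1)|; divisible by 3, so tricolorable


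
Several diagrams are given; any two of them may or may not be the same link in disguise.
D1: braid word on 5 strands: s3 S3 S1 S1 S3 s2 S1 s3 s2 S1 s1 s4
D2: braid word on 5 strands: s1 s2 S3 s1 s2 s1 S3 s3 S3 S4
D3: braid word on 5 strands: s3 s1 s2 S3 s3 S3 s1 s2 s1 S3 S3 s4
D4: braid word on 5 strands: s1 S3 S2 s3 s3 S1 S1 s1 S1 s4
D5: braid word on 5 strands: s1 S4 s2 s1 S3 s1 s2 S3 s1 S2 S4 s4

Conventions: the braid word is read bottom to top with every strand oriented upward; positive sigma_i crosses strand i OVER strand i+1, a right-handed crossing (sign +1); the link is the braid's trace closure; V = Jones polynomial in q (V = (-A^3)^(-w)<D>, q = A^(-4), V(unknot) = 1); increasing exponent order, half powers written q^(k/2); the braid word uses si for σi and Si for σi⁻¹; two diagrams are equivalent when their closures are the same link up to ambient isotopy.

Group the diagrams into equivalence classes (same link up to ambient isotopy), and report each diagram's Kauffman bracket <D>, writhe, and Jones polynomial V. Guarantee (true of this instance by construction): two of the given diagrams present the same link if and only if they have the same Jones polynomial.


classes: {D1} | {D2, D3, D5} | {D4}
V(D1) = -q^-4 + q^-3 + q^-1  [12 crossings, <D> = A^4 + A^12 - A^16, w = 0]
V(D2) = q^-1 - 1 + 2q - 2q^2 + 2q^3 - 2q^4 + q^5  [10 crossings, <D> = A^-14 - 2A^-10 + 2A^-6 - 2A^-2 + 2A^2 - A^6 + A^10, w = +2]
V(D3) = q^-1 - 1 + 2q - 2q^2 + 2q^3 - 2q^4 + q^5  [12 crossings, <D> = A^-8 - 2A^-4 + 2 - 2A^4 + 2A^8 - A^12 + A^16, w = +4]
D4 (bracket 1; 10 crossings at w = 0): V = 1
D5 (bracket A^-14 - 2A^-10 + 2A^-6 - 2A^-2 + 2A^2 - A^6 + A^10; 12 crossings at w = +2): V = q^-1 - 1 + 2q - 2q^2 + 2q^3 - 2q^4 + q^5
note: 3 values of V(q) split the 5 diagrams


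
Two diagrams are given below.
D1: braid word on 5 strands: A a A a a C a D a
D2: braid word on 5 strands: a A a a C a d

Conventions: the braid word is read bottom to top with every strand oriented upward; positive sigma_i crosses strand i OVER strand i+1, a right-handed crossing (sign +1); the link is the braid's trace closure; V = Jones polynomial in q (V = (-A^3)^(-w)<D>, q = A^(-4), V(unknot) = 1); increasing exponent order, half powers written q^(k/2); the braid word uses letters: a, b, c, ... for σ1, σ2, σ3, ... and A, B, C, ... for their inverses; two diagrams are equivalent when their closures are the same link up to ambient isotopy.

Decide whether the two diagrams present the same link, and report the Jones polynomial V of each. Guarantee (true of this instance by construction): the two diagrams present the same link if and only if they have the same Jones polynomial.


equivalent: yes
D1 (bracket -A^-15 + A^-7 + A^-3 + A; 9 crossings at w = +1): V = -q^(1/2) - q^(3/2) - q^(5/2) + q^(9/2)
V(D2) = -q^(1/2) - q^(3/2) - q^(5/2) + q^(9/2)  (w +3, c 7, <D> = -A^-9 + A^-1 + A^3 + A^7)
key observation: D2 (7 crossings) and D1 (9) are Markov-related braid presentations


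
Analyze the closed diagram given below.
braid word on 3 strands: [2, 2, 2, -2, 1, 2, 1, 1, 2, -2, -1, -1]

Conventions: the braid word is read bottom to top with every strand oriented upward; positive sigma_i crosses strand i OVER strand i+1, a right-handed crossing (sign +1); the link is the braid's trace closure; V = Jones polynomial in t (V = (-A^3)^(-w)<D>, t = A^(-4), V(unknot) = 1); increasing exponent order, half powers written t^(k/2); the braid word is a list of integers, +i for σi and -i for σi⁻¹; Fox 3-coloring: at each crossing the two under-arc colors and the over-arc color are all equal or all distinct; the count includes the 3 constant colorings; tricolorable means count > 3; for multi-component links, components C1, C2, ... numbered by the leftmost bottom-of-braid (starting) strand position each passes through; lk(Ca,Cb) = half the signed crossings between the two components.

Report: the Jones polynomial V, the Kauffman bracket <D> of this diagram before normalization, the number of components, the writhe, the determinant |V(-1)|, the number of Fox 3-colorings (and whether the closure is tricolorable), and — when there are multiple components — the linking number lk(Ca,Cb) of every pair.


Jones polynomial: V(t) = t + t^3 - t^4
<D> = -A^-4 + 1 + A^8; writhe +4
components 1, writhe +4 (12 crossings)
3-colorings: 9 of 3^12, det 3 — tricolorable
note: det 3 = |V(-1)|; divisible by 3, so tricolorable


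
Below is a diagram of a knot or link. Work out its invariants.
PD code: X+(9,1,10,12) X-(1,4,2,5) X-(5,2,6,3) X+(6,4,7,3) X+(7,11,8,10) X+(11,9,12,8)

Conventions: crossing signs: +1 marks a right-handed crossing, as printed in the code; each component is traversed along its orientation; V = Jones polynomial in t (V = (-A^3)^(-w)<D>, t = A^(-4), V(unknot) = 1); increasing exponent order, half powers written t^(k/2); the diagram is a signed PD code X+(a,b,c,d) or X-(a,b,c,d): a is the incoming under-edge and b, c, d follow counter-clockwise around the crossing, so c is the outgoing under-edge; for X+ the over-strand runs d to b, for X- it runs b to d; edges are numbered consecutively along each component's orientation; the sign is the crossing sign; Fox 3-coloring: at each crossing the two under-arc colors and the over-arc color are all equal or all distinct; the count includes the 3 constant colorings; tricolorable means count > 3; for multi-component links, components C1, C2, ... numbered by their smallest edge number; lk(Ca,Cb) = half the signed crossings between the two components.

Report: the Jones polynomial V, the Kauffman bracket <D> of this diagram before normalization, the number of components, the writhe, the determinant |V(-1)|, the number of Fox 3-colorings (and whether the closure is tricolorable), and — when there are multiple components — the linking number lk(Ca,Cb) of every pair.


V(t) = t + t^3 - t^4
bracket: -A^-10 + A^-6 + A^2, w = +2
1 component, writhe +2, over 6 crossings
det 3, colorings 9 of 3^6 — tricolorable
observation: |V(-1)| = 3: so tricolorable, since 3 divides 3


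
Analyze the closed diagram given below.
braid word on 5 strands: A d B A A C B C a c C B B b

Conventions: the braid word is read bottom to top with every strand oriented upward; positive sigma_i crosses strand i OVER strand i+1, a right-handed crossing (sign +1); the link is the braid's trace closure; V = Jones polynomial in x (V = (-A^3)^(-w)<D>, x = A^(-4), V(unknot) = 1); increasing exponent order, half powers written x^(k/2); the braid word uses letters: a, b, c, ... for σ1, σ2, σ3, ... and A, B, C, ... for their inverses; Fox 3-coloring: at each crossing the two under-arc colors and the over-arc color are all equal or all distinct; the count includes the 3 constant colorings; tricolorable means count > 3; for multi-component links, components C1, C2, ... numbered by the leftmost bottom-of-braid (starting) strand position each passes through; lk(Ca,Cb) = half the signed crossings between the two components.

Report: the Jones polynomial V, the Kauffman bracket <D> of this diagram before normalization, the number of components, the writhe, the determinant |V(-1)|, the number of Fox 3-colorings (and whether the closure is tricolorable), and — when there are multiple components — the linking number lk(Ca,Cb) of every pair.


Jones polynomial: V(x) = x^-8 - 2x^-7 + x^-6 - 2x^-5 + 2x^-4 + x^-2
<D> = A^-10 + 2A^-2 - 2A^2 + A^6 - 2A^10 + A^14; writhe -6
components 1, writhe -6 (14 crossings)
3-colorings: 27 of 3^14, det 9 — tricolorable
note: free reduction leaves σ1⁻¹ σ4 σ2⁻¹ σ1⁻¹ σ1⁻¹ σ3⁻¹ σ2⁻¹ σ3⁻¹ σ1 σ2⁻¹ of the original 14 letters


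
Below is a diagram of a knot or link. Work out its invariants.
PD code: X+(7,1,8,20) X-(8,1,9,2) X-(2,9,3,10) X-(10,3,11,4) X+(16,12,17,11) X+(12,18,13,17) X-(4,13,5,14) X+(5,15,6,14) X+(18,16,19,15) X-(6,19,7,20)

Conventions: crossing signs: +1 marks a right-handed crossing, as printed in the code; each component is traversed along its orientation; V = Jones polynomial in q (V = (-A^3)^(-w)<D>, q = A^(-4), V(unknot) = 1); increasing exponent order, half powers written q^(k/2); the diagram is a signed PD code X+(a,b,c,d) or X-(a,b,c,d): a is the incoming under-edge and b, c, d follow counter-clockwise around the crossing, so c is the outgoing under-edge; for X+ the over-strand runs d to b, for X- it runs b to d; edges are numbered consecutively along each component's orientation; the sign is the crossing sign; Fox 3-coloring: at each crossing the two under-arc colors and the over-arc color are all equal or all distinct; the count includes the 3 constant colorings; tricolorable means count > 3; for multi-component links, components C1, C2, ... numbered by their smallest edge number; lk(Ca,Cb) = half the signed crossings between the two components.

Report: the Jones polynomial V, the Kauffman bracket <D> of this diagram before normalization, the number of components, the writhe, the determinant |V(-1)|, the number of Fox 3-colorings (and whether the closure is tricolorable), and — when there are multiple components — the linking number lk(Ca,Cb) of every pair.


V(q) = -q^-3 + q^-2 - q^-1 + 3 - q + q^2 - q^3
bracket: -A^-12 + A^-8 - A^-4 + 3 - A^4 + A^8 - A^12, w = 0
1 component, writhe 0, over 10 crossings
det 9, colorings 27 of 3^10 — tricolorable
observation: det 9 = |V(-1)|; divisible by 3, so tricolorable


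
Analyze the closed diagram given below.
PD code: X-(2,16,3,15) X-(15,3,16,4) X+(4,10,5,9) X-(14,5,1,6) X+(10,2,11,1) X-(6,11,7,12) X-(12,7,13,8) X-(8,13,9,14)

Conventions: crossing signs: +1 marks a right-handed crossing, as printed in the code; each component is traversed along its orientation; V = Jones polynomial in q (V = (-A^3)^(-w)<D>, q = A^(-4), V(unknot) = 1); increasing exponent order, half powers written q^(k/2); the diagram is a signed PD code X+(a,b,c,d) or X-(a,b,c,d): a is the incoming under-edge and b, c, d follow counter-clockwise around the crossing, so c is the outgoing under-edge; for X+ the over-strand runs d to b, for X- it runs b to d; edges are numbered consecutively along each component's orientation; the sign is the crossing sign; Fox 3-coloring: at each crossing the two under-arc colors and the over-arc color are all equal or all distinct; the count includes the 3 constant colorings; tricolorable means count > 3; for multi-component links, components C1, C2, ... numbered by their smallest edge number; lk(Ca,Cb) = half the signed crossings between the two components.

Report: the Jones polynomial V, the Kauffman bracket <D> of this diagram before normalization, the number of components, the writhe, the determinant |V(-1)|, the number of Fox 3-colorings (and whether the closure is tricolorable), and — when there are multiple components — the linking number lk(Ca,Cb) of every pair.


V(q) = -q^(-15/2) + 2q^(-13/2) - 3q^(-11/2) + 4q^(-9/2) - 4q^(-7/2) + 3q^(-5/2) - 3q^(-3/2) + q^(-1/2) - q^(1/2)
bracket: -A^-14 + A^-10 - 3A^-6 + 3A^-2 - 4A^2 + 4A^6 - 3A^10 + 2A^14 - A^18, w = -4
2 components, writhe -4, over 8 crossings
lk(C1,C2) = -1
det 22, colorings 3 of 3^8 — not tricolorable
observation: w = -4 shifts under R1 moves; the (-A^3)^(4) factor cancels that in V


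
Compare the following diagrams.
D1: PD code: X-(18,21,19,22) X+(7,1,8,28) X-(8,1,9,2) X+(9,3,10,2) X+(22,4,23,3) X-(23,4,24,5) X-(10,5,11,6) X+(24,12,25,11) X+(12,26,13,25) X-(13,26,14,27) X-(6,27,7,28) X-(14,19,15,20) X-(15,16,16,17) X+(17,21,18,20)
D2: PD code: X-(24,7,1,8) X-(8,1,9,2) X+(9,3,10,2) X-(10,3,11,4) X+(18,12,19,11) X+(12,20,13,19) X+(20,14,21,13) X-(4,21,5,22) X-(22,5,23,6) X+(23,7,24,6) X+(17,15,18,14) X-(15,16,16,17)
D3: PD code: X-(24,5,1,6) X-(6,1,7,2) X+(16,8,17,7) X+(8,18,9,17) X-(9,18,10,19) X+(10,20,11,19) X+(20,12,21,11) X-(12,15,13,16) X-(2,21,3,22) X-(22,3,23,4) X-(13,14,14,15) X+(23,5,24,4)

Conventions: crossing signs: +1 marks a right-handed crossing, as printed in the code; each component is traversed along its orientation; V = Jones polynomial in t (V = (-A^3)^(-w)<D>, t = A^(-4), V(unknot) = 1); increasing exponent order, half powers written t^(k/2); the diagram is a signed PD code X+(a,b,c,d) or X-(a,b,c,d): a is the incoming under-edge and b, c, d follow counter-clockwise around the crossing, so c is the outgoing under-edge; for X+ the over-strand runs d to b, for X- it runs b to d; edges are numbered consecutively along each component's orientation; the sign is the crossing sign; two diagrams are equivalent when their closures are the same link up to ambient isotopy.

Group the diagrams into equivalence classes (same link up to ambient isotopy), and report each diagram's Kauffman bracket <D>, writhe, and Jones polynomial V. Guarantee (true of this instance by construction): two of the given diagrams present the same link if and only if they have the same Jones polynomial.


grouping into links: {D1} | {D2, D3}
V(D1) = 1  (w -2, c 14, <D> = A^-6)
V(D2) = -t^-3 + t^-2 - t^-1 + 3 - t + t^2 - t^3  [12 crossings, <D> = -A^-12 + A^-8 - A^-4 + 3 - A^4 + A^8 - A^12, w = 0]
V(D3) = -t^-3 + t^-2 - t^-1 + 3 - t + t^2 - t^3  (w -2, c 12, <D> = -A^-18 + A^-14 - A^-10 + 3A^-6 - A^-2 + A^2 - A^6)
key observation: comparing 3 Jones polynomials yields 2 groups


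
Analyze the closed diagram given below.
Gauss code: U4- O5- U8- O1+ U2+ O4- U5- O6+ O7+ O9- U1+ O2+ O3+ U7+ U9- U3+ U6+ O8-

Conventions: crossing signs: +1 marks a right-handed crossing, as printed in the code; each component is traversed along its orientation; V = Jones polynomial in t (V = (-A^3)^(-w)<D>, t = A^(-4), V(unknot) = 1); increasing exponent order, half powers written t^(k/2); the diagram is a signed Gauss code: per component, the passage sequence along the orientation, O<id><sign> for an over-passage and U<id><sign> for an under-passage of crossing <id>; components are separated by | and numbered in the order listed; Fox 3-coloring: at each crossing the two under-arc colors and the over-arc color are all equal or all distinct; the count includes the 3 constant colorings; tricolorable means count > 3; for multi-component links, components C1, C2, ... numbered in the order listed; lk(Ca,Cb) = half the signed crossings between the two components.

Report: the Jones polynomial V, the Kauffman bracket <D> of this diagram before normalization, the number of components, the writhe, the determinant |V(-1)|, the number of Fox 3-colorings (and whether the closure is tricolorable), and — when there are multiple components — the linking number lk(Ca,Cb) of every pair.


V = -t^-3 + 2t^-2 - 2t^-1 + 3 - 2t + 2t^2 - t^3
<D> = A^-9 - 2A^-5 + 2A^-1 - 3A^3 + 2A^7 - 2A^11 + A^15 (w = +1)
1 component over 9 crossings, w = +1
3 Fox colorings among 3^9, |V(-1)| = 13: not tricolorable
why: det 13 = |V(-1)|; not divisible by 3, so not tricolorable


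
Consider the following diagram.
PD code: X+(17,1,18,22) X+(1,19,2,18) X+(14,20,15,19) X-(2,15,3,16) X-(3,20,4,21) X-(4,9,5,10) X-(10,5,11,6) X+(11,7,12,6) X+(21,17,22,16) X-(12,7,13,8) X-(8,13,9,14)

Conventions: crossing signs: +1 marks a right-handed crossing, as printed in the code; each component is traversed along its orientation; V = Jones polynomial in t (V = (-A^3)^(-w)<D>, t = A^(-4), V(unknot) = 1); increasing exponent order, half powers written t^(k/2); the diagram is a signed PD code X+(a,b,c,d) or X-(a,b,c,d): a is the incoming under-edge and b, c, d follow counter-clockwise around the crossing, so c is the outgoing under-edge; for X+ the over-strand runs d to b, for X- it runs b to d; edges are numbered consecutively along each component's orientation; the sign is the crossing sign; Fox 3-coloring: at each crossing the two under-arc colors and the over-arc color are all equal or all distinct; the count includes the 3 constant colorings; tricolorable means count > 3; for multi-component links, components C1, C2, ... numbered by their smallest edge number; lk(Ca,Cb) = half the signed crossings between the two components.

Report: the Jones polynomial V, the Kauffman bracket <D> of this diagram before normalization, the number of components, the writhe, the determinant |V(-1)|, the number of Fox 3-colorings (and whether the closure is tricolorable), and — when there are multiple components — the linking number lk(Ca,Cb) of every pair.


Jones polynomial: V(t) = -t^-3 + t^-2 - t^-1 + 3 - t + t^2 - t^3
<D> = A^-15 - A^-11 + A^-7 - 3A^-3 + A - A^5 + A^9; writhe -1
components 1, writhe -1 (11 crossings)
3-colorings: 27 of 3^11, det 9 — tricolorable
note: palindromic: swapping t for 1/t fixes V


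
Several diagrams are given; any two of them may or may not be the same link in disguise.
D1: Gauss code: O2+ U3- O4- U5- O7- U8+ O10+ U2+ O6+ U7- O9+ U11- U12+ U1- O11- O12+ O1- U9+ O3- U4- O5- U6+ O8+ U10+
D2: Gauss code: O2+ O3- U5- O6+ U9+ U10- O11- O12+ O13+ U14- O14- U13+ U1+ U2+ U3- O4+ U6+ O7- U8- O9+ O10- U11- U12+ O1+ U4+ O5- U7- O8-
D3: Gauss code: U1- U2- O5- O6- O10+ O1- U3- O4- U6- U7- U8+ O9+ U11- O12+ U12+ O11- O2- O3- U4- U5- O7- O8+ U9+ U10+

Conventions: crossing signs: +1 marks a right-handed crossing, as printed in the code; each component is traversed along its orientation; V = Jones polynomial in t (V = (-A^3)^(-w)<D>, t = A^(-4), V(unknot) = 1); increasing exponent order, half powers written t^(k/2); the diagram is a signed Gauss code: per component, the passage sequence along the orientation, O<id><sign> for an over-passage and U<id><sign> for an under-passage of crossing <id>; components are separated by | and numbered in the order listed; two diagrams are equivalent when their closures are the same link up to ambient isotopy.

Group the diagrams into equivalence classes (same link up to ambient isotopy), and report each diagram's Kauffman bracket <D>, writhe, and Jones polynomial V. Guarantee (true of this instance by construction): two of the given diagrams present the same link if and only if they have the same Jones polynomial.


classes: {D1} | {D2} | {D3}
V(D1) = t^-4 - 2t^-3 + 3t^-2 - 4t^-1 + 5 - 4t + 3t^2 - 2t^3 + t^4  [12 crossings, <D> = A^-16 - 2A^-12 + 3A^-8 - 4A^-4 + 5 - 4A^4 + 3A^8 - 2A^12 + A^16, w = 0]
V(D2) = -t^-3 + 2t^-2 - 2t^-1 + 3 - 2t + 2t^2 - t^3  [14 crossings, <D> = -A^-12 + 2A^-8 - 2A^-4 + 3 - 2A^4 + 2A^8 - A^12, w = 0]
V(D3) = -t^-4 + t^-3 + t^-1  (w -4, c 12, <D> = A^-8 + 1 - A^4)
insight: 3 classes among 3 diagrams; unequal V(t) rules out equality


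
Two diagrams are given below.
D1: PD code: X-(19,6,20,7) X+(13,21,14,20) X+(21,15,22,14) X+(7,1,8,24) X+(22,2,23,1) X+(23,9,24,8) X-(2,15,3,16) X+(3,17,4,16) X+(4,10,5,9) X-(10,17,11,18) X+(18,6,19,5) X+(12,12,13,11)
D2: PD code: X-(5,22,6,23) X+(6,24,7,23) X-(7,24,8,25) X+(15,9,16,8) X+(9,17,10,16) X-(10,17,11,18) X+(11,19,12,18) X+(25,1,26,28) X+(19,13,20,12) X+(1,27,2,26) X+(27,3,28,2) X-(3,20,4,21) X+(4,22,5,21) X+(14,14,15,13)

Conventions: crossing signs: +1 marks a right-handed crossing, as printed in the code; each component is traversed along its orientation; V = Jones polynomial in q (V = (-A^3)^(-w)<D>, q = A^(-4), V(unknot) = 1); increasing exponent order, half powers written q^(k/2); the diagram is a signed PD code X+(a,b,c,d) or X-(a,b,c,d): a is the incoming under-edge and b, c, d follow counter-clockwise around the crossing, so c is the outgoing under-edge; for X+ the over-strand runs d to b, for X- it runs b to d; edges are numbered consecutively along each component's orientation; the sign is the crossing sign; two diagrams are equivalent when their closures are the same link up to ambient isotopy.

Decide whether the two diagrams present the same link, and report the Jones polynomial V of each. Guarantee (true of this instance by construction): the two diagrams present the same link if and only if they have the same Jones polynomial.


same link: no
V(D1) = q + q^3 - q^4  [12 crossings, <D> = -A^2 + A^6 + A^14, w = +6]
V(D2) = q^2 + 2q^4 - 2q^5 + q^6 - 2q^7 + q^8  (w +6, c 14, <D> = A^-14 - 2A^-10 + A^-6 - 2A^-2 + 2A^2 + A^10)
note: V(q) takes 2 values over 2 diagrams, fixing the grouping


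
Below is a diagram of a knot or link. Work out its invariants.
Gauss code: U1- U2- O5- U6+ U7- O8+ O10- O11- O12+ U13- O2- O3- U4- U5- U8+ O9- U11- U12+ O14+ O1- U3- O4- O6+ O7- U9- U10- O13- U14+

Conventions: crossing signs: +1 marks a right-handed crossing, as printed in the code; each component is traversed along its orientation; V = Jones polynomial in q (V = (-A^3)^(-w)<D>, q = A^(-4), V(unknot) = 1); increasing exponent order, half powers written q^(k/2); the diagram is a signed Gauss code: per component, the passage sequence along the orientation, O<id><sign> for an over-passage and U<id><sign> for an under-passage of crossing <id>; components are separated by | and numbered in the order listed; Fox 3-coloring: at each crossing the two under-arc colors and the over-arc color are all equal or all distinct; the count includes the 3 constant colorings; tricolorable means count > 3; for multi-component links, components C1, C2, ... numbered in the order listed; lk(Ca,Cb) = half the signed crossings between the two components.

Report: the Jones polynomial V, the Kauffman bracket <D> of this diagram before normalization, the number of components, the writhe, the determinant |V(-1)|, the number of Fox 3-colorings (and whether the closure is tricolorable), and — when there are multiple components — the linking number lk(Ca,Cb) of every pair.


Jones polynomial: V(q) = q^-8 - 2q^-7 + q^-6 - 2q^-5 + 2q^-4 + q^-2
<D> = A^-10 + 2A^-2 - 2A^2 + A^6 - 2A^10 + A^14; writhe -6
components 1, writhe -6 (14 crossings)
3-colorings: 27 of 3^14, det 9 — tricolorable
note: the span of V is 6, forcing >= 6 crossings in any diagram


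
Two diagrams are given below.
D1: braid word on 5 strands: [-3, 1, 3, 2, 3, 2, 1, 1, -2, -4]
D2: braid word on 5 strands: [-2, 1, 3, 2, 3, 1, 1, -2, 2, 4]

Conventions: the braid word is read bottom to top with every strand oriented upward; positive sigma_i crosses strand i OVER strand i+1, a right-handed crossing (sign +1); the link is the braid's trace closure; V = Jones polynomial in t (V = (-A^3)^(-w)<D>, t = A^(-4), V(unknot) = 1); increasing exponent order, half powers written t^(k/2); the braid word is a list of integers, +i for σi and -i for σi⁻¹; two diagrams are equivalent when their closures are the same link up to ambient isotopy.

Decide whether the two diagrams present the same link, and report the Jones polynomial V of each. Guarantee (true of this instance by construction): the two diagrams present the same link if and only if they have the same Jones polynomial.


equivalent: yes
D1 (bracket -A^-12 + A^-8 - A^-4 + 2 - A^4 + A^8; 10 crossings at w = +4): V = t - t^2 + 2t^3 - t^4 + t^5 - t^6
D2 (bracket -A^-6 + A^-2 - A^2 + 2A^6 - A^10 + A^14; 10 crossings at w = +6): V = t - t^2 + 2t^3 - t^4 + t^5 - t^6
key observation: one V(t) for all 2 diagrams — one class (guaranteed)


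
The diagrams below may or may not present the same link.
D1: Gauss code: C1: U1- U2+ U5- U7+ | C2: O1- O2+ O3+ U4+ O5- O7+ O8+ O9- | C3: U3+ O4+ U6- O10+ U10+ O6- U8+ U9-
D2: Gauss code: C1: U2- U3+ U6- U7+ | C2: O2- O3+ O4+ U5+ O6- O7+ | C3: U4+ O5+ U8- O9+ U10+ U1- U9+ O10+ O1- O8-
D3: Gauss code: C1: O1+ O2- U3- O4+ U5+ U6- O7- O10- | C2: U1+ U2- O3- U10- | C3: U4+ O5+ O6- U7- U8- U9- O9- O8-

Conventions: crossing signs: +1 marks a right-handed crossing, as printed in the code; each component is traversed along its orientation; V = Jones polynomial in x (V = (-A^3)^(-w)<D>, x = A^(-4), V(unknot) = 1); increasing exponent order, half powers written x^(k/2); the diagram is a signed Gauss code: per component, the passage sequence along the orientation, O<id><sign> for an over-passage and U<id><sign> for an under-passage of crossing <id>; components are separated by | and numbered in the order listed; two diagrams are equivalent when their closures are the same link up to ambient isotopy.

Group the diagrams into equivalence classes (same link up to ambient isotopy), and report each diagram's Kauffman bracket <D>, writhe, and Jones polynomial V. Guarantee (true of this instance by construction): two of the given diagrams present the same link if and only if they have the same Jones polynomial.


classes: {D1, D2} | {D3}
V(D1) = 1 + x + x^2 + x^3  [10 crossings, <D> = A^-6 + A^-2 + A^2 + A^6, w = +2]
D2 (bracket A^-6 + A^-2 + A^2 + A^6; 10 crossings at w = +2): V = 1 + x + x^2 + x^3
V(D3) = x^-3 + x^-2 + x^-1 + 1  [10 crossings, <D> = A^-12 + A^-8 + A^-4 + 1, w = -4]
note: 2 classes among 3 diagrams; unequal V(x) rules out equality


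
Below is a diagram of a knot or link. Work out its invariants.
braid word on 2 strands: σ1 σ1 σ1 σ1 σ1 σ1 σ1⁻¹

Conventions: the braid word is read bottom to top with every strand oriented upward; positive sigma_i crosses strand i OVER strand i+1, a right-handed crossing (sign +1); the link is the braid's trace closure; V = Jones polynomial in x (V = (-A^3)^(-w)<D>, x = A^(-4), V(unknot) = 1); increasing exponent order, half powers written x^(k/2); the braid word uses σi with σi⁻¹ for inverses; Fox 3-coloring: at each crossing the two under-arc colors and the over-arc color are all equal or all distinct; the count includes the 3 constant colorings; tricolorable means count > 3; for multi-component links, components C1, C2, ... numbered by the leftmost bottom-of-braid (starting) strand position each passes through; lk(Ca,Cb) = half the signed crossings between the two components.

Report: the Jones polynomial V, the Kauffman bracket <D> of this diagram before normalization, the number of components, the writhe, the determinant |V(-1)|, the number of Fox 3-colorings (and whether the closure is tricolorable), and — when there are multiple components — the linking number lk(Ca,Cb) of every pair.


V = x^2 + x^4 - x^5 + x^6 - x^7
<D> = A^-13 - A^-9 + A^-5 - A^-1 - A^7 (w = +5)
1 component over 7 crossings, w = +5
3 Fox colorings among 3^7, |V(-1)| = 5: not tricolorable
why: a (2,5) torus form — a single generator 5 times
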